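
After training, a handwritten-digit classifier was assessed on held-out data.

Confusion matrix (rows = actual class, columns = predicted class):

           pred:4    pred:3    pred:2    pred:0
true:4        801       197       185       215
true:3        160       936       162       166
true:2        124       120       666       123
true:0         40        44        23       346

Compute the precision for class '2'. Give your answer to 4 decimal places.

0.6429

precision = TP/(TP+FP).
2: TP=666, FP=185+162+23=370 → 666/1036 = 0.64286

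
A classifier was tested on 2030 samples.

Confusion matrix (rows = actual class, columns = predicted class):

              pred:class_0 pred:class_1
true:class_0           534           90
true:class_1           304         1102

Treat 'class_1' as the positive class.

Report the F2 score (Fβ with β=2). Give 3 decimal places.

0.808

Fβ = (1+β²)·TP / ((1+β²)·TP + β²·FN + FP), with β²=4
= 5·1102 / (5·1102 + 4·304 + 90) = 0.808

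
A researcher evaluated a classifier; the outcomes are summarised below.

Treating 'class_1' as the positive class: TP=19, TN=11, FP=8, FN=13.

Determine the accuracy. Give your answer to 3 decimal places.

0.588

Accuracy = (TP+TN)/N = (19+11)/51 = 0.588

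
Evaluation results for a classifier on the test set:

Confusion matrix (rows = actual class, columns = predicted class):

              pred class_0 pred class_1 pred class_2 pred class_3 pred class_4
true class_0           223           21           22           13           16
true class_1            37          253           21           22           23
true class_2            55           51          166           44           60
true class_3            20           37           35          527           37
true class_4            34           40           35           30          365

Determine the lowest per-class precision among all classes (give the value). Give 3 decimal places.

0.595

Per-class precision (TP/(TP+FP)):
  class_0: TP=223, FP=37+55+20+34=146 → 223/369 = 0.6043
  class_1: TP=253, FP=21+51+37+40=149 → 253/402 = 0.6294
  class_2: TP=166, FP=22+21+35+35=113 → 166/279 = 0.5950
  class_3: TP=527, FP=13+22+44+30=109 → 527/636 = 0.8286
  class_4: TP=365, FP=16+23+60+37=136 → 365/501 = 0.7285
Lowest is class 'class_2' with precision = 0.595.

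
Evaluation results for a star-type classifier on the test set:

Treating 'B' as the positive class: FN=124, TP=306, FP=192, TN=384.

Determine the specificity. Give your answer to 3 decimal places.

0.667

Specificity = TN/(TN+FP) = 384/(384+192) = 0.667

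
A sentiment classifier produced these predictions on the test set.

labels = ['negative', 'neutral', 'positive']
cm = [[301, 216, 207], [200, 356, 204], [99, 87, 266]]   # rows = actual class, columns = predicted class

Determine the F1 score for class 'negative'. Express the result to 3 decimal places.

One-vs-rest for 'negative': TP = diagonal; FP = other classes predicted 'negative'; FN = 'negative' predicted as other.
F1 score = 2·TP/(2·TP+FP+FN).
negative: TP=301, FP=200+99=299, FN=216+207=423 → 602/1324 = 0.4547

0.455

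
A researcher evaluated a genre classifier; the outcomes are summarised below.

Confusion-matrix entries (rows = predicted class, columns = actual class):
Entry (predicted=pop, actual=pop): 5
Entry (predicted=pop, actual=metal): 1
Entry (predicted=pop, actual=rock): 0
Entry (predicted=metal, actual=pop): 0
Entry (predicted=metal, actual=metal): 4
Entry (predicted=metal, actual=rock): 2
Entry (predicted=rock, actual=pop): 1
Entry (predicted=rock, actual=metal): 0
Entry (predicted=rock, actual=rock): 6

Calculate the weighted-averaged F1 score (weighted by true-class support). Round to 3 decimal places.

0.791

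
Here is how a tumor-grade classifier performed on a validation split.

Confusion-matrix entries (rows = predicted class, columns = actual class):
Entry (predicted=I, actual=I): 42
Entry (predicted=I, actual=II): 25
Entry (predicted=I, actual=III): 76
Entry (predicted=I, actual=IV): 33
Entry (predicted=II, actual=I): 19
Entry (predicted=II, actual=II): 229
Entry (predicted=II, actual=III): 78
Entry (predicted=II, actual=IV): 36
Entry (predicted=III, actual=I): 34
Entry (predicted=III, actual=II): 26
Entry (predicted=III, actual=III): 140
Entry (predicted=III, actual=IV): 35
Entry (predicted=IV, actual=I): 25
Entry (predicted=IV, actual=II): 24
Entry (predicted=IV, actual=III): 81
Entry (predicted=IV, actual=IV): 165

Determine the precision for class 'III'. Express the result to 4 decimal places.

0.5957

Take TP from the diagonal, FP from the rest of the 'III' prediction marginal, FN from the rest of the 'III' actual marginal.
precision = TP/(TP+FP).
III: TP=140, FP=34+26+35=95 → 140/235 = 0.59574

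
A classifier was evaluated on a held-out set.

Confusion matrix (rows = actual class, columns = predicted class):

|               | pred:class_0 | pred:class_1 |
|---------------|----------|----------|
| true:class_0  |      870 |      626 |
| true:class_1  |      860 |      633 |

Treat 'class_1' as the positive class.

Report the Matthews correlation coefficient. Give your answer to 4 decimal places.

0.0056

MCC = (TP·TN − FP·FN) / √((TP+FP)(TP+FN)(TN+FP)(TN+FN))
Numerator = 633·870 − 626·860 = 12350
Denominator = √(1259·1493·1496·1730) = √4864780330960 = 2205624.7031
MCC = 12350 / 2205624.7031 = 0.0056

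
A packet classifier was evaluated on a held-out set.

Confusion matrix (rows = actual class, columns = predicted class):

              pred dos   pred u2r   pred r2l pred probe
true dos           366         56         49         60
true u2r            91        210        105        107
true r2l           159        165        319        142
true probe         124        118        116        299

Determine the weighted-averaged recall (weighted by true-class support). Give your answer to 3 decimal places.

0.480

Per-class recall (TP/(TP+FN)):
  dos: TP=366, FN=56+49+60=165 → 366/531 = 0.6893
  u2r: TP=210, FN=91+105+107=303 → 210/513 = 0.4094
  r2l: TP=319, FN=159+165+142=466 → 319/785 = 0.4064
  probe: TP=299, FN=124+118+116=358 → 299/657 = 0.4551
Weighted-recall = Σ (supportᵢ/N)·recallᵢ with N=2486: (531/2486)·0.6893 + (513/2486)·0.4094 + (785/2486)·0.4064 + (657/2486)·0.4551 = 0.480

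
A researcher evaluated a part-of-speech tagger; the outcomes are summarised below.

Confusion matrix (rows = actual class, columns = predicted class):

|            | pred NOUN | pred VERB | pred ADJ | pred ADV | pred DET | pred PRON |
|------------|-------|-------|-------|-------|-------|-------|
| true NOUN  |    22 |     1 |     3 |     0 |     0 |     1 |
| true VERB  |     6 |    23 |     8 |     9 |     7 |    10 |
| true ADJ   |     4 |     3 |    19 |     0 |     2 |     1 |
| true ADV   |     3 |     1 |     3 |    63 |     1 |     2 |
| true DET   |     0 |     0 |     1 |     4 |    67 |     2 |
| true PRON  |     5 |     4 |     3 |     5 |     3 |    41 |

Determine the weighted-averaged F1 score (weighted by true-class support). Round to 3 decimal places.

Per-class F1 score (2·TP/(2·TP+FP+FN)):
  NOUN: TP=22, FP=6+4+3+0+5=18, FN=1+3+0+0+1=5 → 44/67 = 0.6567
  VERB: TP=23, FP=1+3+1+0+4=9, FN=6+8+9+7+10=40 → 46/95 = 0.4842
  ADJ: TP=19, FP=3+8+3+1+3=18, FN=4+3+0+2+1=10 → 38/66 = 0.5758
  ADV: TP=63, FP=0+9+0+4+5=18, FN=3+1+3+1+2=10 → 126/154 = 0.8182
  DET: TP=67, FP=0+7+2+1+3=13, FN=0+0+1+4+2=7 → 134/154 = 0.8701
  PRON: TP=41, FP=1+10+1+2+2=16, FN=5+4+3+5+3=20 → 82/118 = 0.6949
Weighted-F1 score = Σ (supportᵢ/N)·F1 scoreᵢ with N=327: (27/327)·0.6567 + (63/327)·0.4842 + (29/327)·0.5758 + (73/327)·0.8182 + (74/327)·0.8701 + (61/327)·0.6949 = 0.708

0.708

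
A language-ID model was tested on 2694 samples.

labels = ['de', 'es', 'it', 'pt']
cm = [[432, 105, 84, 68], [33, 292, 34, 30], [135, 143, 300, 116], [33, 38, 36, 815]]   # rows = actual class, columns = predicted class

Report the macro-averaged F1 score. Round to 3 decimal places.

0.654

Per-class F1 score (2·TP/(2·TP+FP+FN)):
  de: TP=432, FP=33+135+33=201, FN=105+84+68=257 → 864/1322 = 0.6536
  es: TP=292, FP=105+143+38=286, FN=33+34+30=97 → 584/967 = 0.6039
  it: TP=300, FP=84+34+36=154, FN=135+143+116=394 → 600/1148 = 0.5226
  pt: TP=815, FP=68+30+116=214, FN=33+38+36=107 → 1630/1951 = 0.8355
Macro-F1 score = mean = (0.6536 + 0.6039 + 0.5226 + 0.8355) / 4 = 0.654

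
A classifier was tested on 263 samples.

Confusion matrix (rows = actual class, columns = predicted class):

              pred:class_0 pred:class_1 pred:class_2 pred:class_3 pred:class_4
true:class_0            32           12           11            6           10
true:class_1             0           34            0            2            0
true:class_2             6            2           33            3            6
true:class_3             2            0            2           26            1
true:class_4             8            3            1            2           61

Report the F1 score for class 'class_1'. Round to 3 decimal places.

0.782

Treat 'class_1' as positive and all other classes as negative.
F1 score = 2·TP/(2·TP+FP+FN).
class_1: TP=34, FP=12+2+0+3=17, FN=0+0+2+0=2 → 68/87 = 0.7816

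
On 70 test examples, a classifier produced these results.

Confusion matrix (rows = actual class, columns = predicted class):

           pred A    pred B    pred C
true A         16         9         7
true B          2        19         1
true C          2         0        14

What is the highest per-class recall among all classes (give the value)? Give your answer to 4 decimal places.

Per-class recall (TP/(TP+FN)):
  A: TP=16, FN=9+7=16 → 16/32 = 0.50000
  B: TP=19, FN=2+1=3 → 19/22 = 0.86364
  C: TP=14, FN=2+0=2 → 14/16 = 0.87500
Highest is class 'C' with recall = 0.8750.

0.8750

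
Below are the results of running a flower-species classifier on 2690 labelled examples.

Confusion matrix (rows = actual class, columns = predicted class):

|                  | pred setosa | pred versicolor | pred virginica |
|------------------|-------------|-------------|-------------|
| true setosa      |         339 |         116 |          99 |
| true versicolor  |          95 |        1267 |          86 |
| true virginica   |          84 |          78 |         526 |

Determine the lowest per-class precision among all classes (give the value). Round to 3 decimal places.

0.654

Per-class precision (TP/(TP+FP)):
  setosa: TP=339, FP=95+84=179 → 339/518 = 0.6544
  versicolor: TP=1267, FP=116+78=194 → 1267/1461 = 0.8672
  virginica: TP=526, FP=99+86=185 → 526/711 = 0.7398
Lowest is class 'setosa' with precision = 0.654.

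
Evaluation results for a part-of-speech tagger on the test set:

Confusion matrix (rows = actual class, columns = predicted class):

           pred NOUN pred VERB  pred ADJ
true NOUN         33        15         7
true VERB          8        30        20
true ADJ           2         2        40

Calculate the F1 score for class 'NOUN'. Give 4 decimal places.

0.6735

F1 score = 2·TP/(2·TP+FP+FN).
NOUN: TP=33, FP=8+2=10, FN=15+7=22 → 66/98 = 0.67347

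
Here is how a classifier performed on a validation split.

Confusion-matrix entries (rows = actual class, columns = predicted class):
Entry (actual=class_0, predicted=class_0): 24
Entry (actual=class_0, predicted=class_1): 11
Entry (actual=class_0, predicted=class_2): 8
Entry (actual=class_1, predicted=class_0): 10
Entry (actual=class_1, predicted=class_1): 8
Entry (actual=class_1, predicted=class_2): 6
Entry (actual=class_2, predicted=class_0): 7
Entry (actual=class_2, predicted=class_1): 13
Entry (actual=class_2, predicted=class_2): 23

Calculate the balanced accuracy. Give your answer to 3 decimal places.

Balanced accuracy = mean of per-class recall.
  class_0: recall = 24/43 = 0.5581
  class_1: recall = 8/24 = 0.3333
  class_2: recall = 23/43 = 0.5349
Mean = (0.5581 + 0.3333 + 0.5349) / 3 = 0.475

0.475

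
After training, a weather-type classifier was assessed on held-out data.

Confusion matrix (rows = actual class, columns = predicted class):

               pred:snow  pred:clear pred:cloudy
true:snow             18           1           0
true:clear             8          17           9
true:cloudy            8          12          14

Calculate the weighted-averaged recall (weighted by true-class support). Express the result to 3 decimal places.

0.563

Per-class recall (TP/(TP+FN)):
  snow: TP=18, FN=1+0=1 → 18/19 = 0.9474
  clear: TP=17, FN=8+9=17 → 17/34 = 0.5000
  cloudy: TP=14, FN=8+12=20 → 14/34 = 0.4118
Weighted-recall = Σ (supportᵢ/N)·recallᵢ with N=87: (19/87)·0.9474 + (34/87)·0.5000 + (34/87)·0.4118 = 0.563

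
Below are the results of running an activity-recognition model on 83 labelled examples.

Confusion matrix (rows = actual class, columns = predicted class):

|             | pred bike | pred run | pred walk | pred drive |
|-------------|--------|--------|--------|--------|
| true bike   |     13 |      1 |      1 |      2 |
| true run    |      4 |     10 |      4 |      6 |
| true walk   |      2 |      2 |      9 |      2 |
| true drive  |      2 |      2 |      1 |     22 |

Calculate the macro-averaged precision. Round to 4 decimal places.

Per-class precision (TP/(TP+FP)):
  bike: TP=13, FP=4+2+2=8 → 13/21 = 0.61905
  run: TP=10, FP=1+2+2=5 → 10/15 = 0.66667
  walk: TP=9, FP=1+4+1=6 → 9/15 = 0.60000
  drive: TP=22, FP=2+6+2=10 → 22/32 = 0.68750
Macro-precision = mean = (0.61905 + 0.66667 + 0.60000 + 0.68750) / 4 = 0.6433

0.6433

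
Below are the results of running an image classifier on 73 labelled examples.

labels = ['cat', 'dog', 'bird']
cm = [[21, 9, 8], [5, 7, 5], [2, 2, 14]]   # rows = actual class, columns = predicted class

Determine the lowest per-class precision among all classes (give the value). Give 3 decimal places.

0.389

Per-class precision (TP/(TP+FP)):
  cat: TP=21, FP=5+2=7 → 21/28 = 0.7500
  dog: TP=7, FP=9+2=11 → 7/18 = 0.3889
  bird: TP=14, FP=8+5=13 → 14/27 = 0.5185
Lowest is class 'dog' with precision = 0.389.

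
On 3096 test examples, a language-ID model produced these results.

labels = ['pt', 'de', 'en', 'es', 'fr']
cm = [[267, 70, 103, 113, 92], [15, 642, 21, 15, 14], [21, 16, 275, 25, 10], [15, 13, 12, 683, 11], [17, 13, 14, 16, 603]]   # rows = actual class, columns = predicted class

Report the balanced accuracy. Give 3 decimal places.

Balanced accuracy = mean of per-class recall.
  pt: recall = 267/645 = 0.4140
  de: recall = 642/707 = 0.9081
  en: recall = 275/347 = 0.7925
  es: recall = 683/734 = 0.9305
  fr: recall = 603/663 = 0.9095
Mean = (0.4140 + 0.9081 + 0.7925 + 0.9305 + 0.9095) / 5 = 0.791

0.791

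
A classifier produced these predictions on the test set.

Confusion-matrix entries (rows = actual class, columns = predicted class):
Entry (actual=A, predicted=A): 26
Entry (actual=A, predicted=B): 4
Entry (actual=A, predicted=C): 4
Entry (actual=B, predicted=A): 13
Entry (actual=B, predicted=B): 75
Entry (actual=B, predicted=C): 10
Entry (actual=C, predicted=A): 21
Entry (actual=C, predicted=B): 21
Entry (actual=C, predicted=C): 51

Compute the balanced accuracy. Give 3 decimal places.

Balanced accuracy = mean of per-class recall.
  A: recall = 26/34 = 0.7647
  B: recall = 75/98 = 0.7653
  C: recall = 51/93 = 0.5484
Mean = (0.7647 + 0.7653 + 0.5484) / 3 = 0.693

0.693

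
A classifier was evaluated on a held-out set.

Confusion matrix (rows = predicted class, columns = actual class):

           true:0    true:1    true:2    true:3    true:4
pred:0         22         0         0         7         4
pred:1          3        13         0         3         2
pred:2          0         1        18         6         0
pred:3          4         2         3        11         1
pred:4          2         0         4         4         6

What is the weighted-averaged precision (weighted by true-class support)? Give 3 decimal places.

0.601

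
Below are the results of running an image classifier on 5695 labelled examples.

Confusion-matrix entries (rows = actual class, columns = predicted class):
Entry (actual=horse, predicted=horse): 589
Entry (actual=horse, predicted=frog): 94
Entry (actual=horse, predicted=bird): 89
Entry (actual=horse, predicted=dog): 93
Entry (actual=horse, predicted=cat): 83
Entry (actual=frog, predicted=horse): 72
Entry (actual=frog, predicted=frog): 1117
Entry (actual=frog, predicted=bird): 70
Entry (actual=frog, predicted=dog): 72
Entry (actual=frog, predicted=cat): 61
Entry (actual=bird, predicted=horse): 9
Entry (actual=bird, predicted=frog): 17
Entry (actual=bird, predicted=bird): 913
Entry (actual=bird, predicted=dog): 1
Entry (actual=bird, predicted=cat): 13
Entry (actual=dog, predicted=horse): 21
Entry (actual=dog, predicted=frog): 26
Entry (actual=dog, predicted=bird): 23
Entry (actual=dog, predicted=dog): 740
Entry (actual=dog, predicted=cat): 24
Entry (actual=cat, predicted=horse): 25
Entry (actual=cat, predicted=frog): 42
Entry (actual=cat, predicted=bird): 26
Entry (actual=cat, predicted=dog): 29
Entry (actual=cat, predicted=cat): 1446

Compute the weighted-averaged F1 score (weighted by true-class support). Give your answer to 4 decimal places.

Per-class F1 score (2·TP/(2·TP+FP+FN)):
  horse: TP=589, FP=72+9+21+25=127, FN=94+89+93+83=359 → 1178/1664 = 0.70793
  frog: TP=1117, FP=94+17+26+42=179, FN=72+70+72+61=275 → 2234/2688 = 0.83110
  bird: TP=913, FP=89+70+23+26=208, FN=9+17+1+13=40 → 1826/2074 = 0.88042
  dog: TP=740, FP=93+72+1+29=195, FN=21+26+23+24=94 → 1480/1769 = 0.83663
  cat: TP=1446, FP=83+61+13+24=181, FN=25+42+26+29=122 → 2892/3195 = 0.90516
Weighted-F1 score = Σ (supportᵢ/N)·F1 scoreᵢ with N=5695: (948/5695)·0.70793 + (1392/5695)·0.83110 + (953/5695)·0.88042 + (834/5695)·0.83663 + (1568/5695)·0.90516 = 0.8401

0.8401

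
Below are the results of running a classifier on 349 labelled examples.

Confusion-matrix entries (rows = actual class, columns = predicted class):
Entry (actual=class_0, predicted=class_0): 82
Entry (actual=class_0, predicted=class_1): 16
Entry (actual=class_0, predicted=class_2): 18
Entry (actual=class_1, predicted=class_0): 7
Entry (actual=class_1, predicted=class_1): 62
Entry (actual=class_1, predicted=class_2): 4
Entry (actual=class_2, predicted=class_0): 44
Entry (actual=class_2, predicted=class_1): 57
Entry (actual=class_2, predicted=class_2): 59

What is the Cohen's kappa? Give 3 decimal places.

Observed agreement pₒ = trace/N = 203/349 = 0.5817
Expected agreement pₑ = Σ (rowᵢ·colᵢ)/N² = (116·133 + 73·135 + 160·81)/349² = 0.3140
κ = (pₒ − pₑ)/(1 − pₑ) = (0.5817 − 0.3140)/(1 − 0.3140) = 0.390

0.390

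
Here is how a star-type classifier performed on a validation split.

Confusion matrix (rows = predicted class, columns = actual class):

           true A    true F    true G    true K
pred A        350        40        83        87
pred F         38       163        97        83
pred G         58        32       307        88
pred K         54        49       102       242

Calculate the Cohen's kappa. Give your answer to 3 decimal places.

0.418

Observed agreement pₒ = trace/N = 1062/1873 = 0.5670
Expected agreement pₑ = Σ (rowᵢ·colᵢ)/N² = (500·560 + 284·381 + 589·485 + 500·447)/1873² = 0.2558
κ = (pₒ − pₑ)/(1 − pₑ) = (0.5670 − 0.2558)/(1 − 0.2558) = 0.418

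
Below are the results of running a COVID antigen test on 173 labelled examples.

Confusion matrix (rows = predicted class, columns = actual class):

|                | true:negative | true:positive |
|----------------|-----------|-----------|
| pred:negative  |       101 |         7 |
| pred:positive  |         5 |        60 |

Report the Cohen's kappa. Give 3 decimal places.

0.853

Observed agreement pₒ = trace/N = 161/173 = 0.9306
Expected agreement pₑ = Σ (rowᵢ·colᵢ)/N² = (106·108 + 67·65)/173² = 0.5280
κ = (pₒ − pₑ)/(1 − pₑ) = (0.9306 − 0.5280)/(1 − 0.5280) = 0.853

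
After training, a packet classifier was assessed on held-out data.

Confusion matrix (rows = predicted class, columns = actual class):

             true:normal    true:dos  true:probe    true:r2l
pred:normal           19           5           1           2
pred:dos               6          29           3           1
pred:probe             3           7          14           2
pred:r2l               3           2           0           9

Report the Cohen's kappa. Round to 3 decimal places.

0.540

Observed agreement pₒ = trace/N = 71/106 = 0.6698
Expected agreement pₑ = Σ (rowᵢ·colᵢ)/N² = (31·27 + 43·39 + 18·26 + 14·14)/106² = 0.2828
κ = (pₒ − pₑ)/(1 − pₑ) = (0.6698 − 0.2828)/(1 − 0.2828) = 0.540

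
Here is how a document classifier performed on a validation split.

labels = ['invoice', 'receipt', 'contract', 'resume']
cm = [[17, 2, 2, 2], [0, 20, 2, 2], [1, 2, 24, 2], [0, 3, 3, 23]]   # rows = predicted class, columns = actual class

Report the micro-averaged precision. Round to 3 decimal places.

0.800

Micro-averaging pools counts across classes: ΣTP=84, ΣFP=21, ΣFN=21.
Micro-precision = TP/(TP+FP) on pooled counts = 0.800 (equals overall accuracy in single-label multiclass).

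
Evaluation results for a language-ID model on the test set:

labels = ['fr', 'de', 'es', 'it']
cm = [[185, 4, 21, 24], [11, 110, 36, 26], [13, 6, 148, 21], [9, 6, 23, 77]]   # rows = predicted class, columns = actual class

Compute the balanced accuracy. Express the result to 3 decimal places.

Balanced accuracy = mean of per-class recall.
  fr: recall = 185/218 = 0.8486
  de: recall = 110/126 = 0.8730
  es: recall = 148/228 = 0.6491
  it: recall = 77/148 = 0.5203
Mean = (0.8486 + 0.8730 + 0.6491 + 0.5203) / 4 = 0.723

0.723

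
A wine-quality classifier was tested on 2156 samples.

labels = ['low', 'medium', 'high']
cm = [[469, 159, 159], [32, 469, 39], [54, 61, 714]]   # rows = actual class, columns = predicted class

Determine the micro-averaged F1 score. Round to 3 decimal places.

Micro-averaging pools counts across classes: ΣTP=1652, ΣFP=504, ΣFN=504.
Micro-F1 score = 2·TP/(2·TP+FP+FN) on pooled counts = 0.766 (equals overall accuracy in single-label multiclass).

0.766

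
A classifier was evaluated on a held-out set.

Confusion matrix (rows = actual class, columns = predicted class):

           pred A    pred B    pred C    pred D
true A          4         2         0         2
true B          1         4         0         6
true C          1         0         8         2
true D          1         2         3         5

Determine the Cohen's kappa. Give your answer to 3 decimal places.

Observed agreement pₒ = trace/N = 21/41 = 0.5122
Expected agreement pₑ = Σ (rowᵢ·colᵢ)/N² = (8·7 + 11·8 + 11·11 + 11·15)/41² = 0.2558
κ = (pₒ − pₑ)/(1 − pₑ) = (0.5122 − 0.2558)/(1 − 0.2558) = 0.345

0.345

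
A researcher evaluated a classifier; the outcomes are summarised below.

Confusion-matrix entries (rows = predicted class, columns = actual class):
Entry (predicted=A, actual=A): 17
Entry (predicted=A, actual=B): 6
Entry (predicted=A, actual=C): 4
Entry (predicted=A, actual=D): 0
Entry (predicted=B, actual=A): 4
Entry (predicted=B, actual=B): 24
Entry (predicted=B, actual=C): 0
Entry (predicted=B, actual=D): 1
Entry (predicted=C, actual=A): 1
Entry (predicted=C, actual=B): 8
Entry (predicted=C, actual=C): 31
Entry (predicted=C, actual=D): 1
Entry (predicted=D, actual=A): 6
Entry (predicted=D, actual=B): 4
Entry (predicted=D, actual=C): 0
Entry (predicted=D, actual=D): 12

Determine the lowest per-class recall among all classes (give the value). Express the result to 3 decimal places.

Per-class recall (TP/(TP+FN)):
  A: TP=17, FN=4+1+6=11 → 17/28 = 0.6071
  B: TP=24, FN=6+8+4=18 → 24/42 = 0.5714
  C: TP=31, FN=4+0+0=4 → 31/35 = 0.8857
  D: TP=12, FN=0+1+1=2 → 12/14 = 0.8571
Lowest is class 'B' with recall = 0.571.

0.571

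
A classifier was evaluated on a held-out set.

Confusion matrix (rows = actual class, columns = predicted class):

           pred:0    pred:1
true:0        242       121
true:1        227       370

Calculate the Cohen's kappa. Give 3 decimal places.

Observed agreement pₒ = trace/N = 612/960 = 0.6375
Expected agreement pₑ = Σ (rowᵢ·colᵢ)/N² = (363·469 + 597·491)/960² = 0.5028
κ = (pₒ − pₑ)/(1 − pₑ) = (0.6375 − 0.5028)/(1 − 0.5028) = 0.271

0.271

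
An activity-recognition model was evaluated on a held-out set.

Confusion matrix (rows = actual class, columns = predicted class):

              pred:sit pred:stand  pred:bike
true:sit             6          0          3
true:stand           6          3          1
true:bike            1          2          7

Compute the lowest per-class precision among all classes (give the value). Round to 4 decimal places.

Per-class precision (TP/(TP+FP)):
  sit: TP=6, FP=6+1=7 → 6/13 = 0.46154
  stand: TP=3, FP=0+2=2 → 3/5 = 0.60000
  bike: TP=7, FP=3+1=4 → 7/11 = 0.63636
Lowest is class 'sit' with precision = 0.4615.

0.4615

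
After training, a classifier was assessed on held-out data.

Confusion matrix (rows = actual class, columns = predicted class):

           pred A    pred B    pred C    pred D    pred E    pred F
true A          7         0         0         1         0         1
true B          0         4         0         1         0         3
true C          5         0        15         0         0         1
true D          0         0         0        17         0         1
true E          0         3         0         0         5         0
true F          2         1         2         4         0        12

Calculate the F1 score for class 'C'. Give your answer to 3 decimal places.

0.789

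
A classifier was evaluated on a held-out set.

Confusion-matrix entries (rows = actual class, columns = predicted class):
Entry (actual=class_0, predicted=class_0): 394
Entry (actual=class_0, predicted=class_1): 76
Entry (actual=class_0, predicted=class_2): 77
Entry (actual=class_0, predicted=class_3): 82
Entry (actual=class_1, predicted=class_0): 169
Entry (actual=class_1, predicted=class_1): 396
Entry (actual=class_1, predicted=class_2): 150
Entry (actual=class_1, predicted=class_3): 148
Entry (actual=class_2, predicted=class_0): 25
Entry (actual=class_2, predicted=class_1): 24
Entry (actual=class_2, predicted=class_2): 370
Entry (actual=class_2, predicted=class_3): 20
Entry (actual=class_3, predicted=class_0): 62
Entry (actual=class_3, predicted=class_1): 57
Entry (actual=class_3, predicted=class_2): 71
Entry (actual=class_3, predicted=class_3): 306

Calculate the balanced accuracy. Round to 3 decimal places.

0.636

Balanced accuracy = mean of per-class recall.
  class_0: recall = 394/629 = 0.6264
  class_1: recall = 396/863 = 0.4589
  class_2: recall = 370/439 = 0.8428
  class_3: recall = 306/496 = 0.6169
Mean = (0.6264 + 0.4589 + 0.8428 + 0.6169) / 4 = 0.636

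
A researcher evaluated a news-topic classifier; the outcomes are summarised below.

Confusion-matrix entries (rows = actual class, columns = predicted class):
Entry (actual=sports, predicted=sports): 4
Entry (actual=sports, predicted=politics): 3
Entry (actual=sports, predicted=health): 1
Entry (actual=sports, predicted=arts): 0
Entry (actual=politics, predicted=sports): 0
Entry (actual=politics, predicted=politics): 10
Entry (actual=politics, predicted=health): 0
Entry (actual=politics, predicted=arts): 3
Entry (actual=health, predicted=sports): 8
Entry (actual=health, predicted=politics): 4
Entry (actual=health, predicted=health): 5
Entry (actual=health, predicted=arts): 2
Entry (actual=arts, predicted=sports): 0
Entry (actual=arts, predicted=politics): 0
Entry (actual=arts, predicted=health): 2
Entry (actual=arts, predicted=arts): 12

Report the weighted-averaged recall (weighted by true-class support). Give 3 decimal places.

0.574

Per-class recall (TP/(TP+FN)):
  sports: TP=4, FN=3+1+0=4 → 4/8 = 0.5000
  politics: TP=10, FN=0+0+3=3 → 10/13 = 0.7692
  health: TP=5, FN=8+4+2=14 → 5/19 = 0.2632
  arts: TP=12, FN=0+0+2=2 → 12/14 = 0.8571
Weighted-recall = Σ (supportᵢ/N)·recallᵢ with N=54: (8/54)·0.5000 + (13/54)·0.7692 + (19/54)·0.2632 + (14/54)·0.8571 = 0.574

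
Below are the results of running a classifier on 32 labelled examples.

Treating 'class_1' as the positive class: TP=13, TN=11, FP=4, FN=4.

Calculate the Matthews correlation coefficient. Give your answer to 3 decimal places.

MCC = (TP·TN − FP·FN) / √((TP+FP)(TP+FN)(TN+FP)(TN+FN))
Numerator = 13·11 − 4·4 = 127
Denominator = √(17·17·15·15) = √65025 = 255.0000
MCC = 127 / 255.0000 = 0.498

0.498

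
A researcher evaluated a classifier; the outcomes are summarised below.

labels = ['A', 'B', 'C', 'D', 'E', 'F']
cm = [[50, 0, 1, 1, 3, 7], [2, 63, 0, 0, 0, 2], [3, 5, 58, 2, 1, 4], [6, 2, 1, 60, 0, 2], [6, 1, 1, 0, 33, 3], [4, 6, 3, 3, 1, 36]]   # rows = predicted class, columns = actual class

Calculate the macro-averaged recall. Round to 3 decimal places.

Per-class recall (TP/(TP+FN)):
  A: TP=50, FN=2+3+6+6+4=21 → 50/71 = 0.7042
  B: TP=63, FN=0+5+2+1+6=14 → 63/77 = 0.8182
  C: TP=58, FN=1+0+1+1+3=6 → 58/64 = 0.9063
  D: TP=60, FN=1+0+2+0+3=6 → 60/66 = 0.9091
  E: TP=33, FN=3+0+1+0+1=5 → 33/38 = 0.8684
  F: TP=36, FN=7+2+4+2+3=18 → 36/54 = 0.6667
Macro-recall = mean = (0.7042 + 0.8182 + 0.9063 + 0.9091 + 0.8684 + 0.6667) / 6 = 0.812

0.812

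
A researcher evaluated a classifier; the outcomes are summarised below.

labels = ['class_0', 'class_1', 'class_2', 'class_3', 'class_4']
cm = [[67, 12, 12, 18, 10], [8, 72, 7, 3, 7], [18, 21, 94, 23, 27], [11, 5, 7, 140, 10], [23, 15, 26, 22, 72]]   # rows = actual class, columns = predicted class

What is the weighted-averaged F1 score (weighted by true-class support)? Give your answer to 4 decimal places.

0.6031

Per-class F1 score (2·TP/(2·TP+FP+FN)):
  class_0: TP=67, FP=8+18+11+23=60, FN=12+12+18+10=52 → 134/246 = 0.54472
  class_1: TP=72, FP=12+21+5+15=53, FN=8+7+3+7=25 → 144/222 = 0.64865
  class_2: TP=94, FP=12+7+7+26=52, FN=18+21+23+27=89 → 188/329 = 0.57143
  class_3: TP=140, FP=18+3+23+22=66, FN=11+5+7+10=33 → 280/379 = 0.73879
  class_4: TP=72, FP=10+7+27+10=54, FN=23+15+26+22=86 → 144/284 = 0.50704
Weighted-F1 score = Σ (supportᵢ/N)·F1 scoreᵢ with N=730: (119/730)·0.54472 + (97/730)·0.64865 + (183/730)·0.57143 + (173/730)·0.73879 + (158/730)·0.50704 = 0.6031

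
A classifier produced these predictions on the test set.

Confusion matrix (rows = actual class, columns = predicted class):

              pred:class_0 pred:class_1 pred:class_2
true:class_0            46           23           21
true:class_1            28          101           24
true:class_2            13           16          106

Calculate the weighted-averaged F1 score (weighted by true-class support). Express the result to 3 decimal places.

Per-class F1 score (2·TP/(2·TP+FP+FN)):
  class_0: TP=46, FP=28+13=41, FN=23+21=44 → 92/177 = 0.5198
  class_1: TP=101, FP=23+16=39, FN=28+24=52 → 202/293 = 0.6894
  class_2: TP=106, FP=21+24=45, FN=13+16=29 → 212/286 = 0.7413
Weighted-F1 score = Σ (supportᵢ/N)·F1 scoreᵢ with N=378: (90/378)·0.5198 + (153/378)·0.6894 + (135/378)·0.7413 = 0.668

0.668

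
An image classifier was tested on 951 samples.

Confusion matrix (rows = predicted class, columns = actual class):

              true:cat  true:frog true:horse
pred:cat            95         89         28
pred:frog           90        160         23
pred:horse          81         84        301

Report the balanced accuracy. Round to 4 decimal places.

0.5642

Balanced accuracy = mean of per-class recall.
  cat: recall = 95/266 = 0.35714
  frog: recall = 160/333 = 0.48048
  horse: recall = 301/352 = 0.85511
Mean = (0.35714 + 0.48048 + 0.85511) / 3 = 0.5642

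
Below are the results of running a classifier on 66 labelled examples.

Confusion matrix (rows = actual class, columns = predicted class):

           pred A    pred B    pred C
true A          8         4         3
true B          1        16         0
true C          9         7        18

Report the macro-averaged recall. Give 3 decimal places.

0.668

Per-class recall (TP/(TP+FN)):
  A: TP=8, FN=4+3=7 → 8/15 = 0.5333
  B: TP=16, FN=1+0=1 → 16/17 = 0.9412
  C: TP=18, FN=9+7=16 → 18/34 = 0.5294
Macro-recall = mean = (0.5333 + 0.9412 + 0.5294) / 3 = 0.668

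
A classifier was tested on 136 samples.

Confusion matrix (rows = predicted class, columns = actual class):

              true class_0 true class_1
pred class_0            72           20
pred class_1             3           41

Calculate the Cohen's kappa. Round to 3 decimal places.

0.649

Observed agreement pₒ = trace/N = 113/136 = 0.8309
Expected agreement pₑ = Σ (rowᵢ·colᵢ)/N² = (75·92 + 61·44)/136² = 0.5182
κ = (pₒ − pₑ)/(1 − pₑ) = (0.8309 − 0.5182)/(1 − 0.5182) = 0.649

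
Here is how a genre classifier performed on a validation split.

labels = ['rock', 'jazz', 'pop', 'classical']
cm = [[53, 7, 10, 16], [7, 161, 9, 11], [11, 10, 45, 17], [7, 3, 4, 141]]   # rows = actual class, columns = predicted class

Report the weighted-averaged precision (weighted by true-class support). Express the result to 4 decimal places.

0.7788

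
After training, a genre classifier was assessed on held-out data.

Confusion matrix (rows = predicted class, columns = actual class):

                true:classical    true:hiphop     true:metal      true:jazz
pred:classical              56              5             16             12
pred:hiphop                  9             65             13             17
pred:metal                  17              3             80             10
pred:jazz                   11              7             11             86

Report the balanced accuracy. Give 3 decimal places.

Balanced accuracy = mean of per-class recall.
  classical: recall = 56/93 = 0.6022
  hiphop: recall = 65/80 = 0.8125
  metal: recall = 80/120 = 0.6667
  jazz: recall = 86/125 = 0.6880
Mean = (0.6022 + 0.8125 + 0.6667 + 0.6880) / 4 = 0.692

0.692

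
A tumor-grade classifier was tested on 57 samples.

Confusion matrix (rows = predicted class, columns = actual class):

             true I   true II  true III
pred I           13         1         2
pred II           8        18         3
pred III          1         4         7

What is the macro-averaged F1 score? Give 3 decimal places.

Per-class F1 score (2·TP/(2·TP+FP+FN)):
  I: TP=13, FP=1+2=3, FN=8+1=9 → 26/38 = 0.6842
  II: TP=18, FP=8+3=11, FN=1+4=5 → 36/52 = 0.6923
  III: TP=7, FP=1+4=5, FN=2+3=5 → 14/24 = 0.5833
Macro-F1 score = mean = (0.6842 + 0.6923 + 0.5833) / 3 = 0.653

0.653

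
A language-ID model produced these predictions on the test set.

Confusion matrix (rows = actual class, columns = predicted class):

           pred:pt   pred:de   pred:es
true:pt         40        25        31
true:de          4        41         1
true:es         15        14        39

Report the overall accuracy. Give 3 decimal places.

0.571

Accuracy = trace / total = (40+41+39=120) / 210 = 120/210 = 0.571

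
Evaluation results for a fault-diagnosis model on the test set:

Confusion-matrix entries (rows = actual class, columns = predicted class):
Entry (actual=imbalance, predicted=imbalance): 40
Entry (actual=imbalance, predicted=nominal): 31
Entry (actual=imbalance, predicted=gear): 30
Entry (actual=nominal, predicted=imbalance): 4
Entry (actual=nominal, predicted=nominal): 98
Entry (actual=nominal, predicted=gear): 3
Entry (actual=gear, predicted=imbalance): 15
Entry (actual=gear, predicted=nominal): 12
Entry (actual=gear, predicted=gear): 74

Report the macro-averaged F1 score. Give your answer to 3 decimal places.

Per-class F1 score (2·TP/(2·TP+FP+FN)):
  imbalance: TP=40, FP=4+15=19, FN=31+30=61 → 80/160 = 0.5000
  nominal: TP=98, FP=31+12=43, FN=4+3=7 → 196/246 = 0.7967
  gear: TP=74, FP=30+3=33, FN=15+12=27 → 148/208 = 0.7115
Macro-F1 score = mean = (0.5000 + 0.7967 + 0.7115) / 3 = 0.669

0.669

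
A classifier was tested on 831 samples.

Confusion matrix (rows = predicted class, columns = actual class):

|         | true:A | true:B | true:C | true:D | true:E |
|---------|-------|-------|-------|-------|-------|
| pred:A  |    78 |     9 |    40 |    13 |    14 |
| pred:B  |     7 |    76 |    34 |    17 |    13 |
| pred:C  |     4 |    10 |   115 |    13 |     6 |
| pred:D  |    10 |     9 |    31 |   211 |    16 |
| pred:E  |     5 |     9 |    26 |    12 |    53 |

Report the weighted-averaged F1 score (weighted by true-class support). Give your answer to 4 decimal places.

Per-class F1 score (2·TP/(2·TP+FP+FN)):
  A: TP=78, FP=9+40+13+14=76, FN=7+4+10+5=26 → 156/258 = 0.60465
  B: TP=76, FP=7+34+17+13=71, FN=9+10+9+9=37 → 152/260 = 0.58462
  C: TP=115, FP=4+10+13+6=33, FN=40+34+31+26=131 → 230/394 = 0.58376
  D: TP=211, FP=10+9+31+16=66, FN=13+17+13+12=55 → 422/543 = 0.77716
  E: TP=53, FP=5+9+26+12=52, FN=14+13+6+16=49 → 106/207 = 0.51208
Weighted-F1 score = Σ (supportᵢ/N)·F1 scoreᵢ with N=831: (104/831)·0.60465 + (113/831)·0.58462 + (246/831)·0.58376 + (266/831)·0.77716 + (102/831)·0.51208 = 0.6396

0.6396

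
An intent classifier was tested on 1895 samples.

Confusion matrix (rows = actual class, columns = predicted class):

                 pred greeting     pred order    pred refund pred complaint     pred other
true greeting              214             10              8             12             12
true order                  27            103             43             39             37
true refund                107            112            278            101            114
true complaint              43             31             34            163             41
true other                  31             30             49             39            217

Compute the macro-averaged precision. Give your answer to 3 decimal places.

Per-class precision (TP/(TP+FP)):
  greeting: TP=214, FP=27+107+43+31=208 → 214/422 = 0.5071
  order: TP=103, FP=10+112+31+30=183 → 103/286 = 0.3601
  refund: TP=278, FP=8+43+34+49=134 → 278/412 = 0.6748
  complaint: TP=163, FP=12+39+101+39=191 → 163/354 = 0.4605
  other: TP=217, FP=12+37+114+41=204 → 217/421 = 0.5154
Macro-precision = mean = (0.5071 + 0.3601 + 0.6748 + 0.4605 + 0.5154) / 5 = 0.504

0.504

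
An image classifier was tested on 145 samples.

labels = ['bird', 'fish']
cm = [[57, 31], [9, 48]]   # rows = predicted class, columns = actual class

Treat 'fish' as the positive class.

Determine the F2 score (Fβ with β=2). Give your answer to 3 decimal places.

0.643

Fβ = (1+β²)·TP / ((1+β²)·TP + β²·FN + FP), with β²=4
= 5·48 / (5·48 + 4·31 + 9) = 0.643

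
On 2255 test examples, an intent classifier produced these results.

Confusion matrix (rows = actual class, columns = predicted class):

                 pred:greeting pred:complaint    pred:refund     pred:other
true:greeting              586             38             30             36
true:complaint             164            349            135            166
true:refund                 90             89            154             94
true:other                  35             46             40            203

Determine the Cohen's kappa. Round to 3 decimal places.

0.420

Observed agreement pₒ = trace/N = 1292/2255 = 0.5729
Expected agreement pₑ = Σ (rowᵢ·colᵢ)/N² = (690·875 + 814·522 + 427·359 + 324·499)/2255² = 0.2642
κ = (pₒ − pₑ)/(1 − pₑ) = (0.5729 − 0.2642)/(1 − 0.2642) = 0.420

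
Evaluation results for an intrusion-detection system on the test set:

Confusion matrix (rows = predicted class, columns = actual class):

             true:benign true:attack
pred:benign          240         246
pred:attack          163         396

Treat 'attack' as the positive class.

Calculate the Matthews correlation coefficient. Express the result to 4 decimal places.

MCC = (TP·TN − FP·FN) / √((TP+FP)(TP+FN)(TN+FP)(TN+FN))
Numerator = 396·240 − 163·246 = 54942
Denominator = √(559·642·403·486) = √70289127324 = 265120.9673
MCC = 54942 / 265120.9673 = 0.2072

0.2072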